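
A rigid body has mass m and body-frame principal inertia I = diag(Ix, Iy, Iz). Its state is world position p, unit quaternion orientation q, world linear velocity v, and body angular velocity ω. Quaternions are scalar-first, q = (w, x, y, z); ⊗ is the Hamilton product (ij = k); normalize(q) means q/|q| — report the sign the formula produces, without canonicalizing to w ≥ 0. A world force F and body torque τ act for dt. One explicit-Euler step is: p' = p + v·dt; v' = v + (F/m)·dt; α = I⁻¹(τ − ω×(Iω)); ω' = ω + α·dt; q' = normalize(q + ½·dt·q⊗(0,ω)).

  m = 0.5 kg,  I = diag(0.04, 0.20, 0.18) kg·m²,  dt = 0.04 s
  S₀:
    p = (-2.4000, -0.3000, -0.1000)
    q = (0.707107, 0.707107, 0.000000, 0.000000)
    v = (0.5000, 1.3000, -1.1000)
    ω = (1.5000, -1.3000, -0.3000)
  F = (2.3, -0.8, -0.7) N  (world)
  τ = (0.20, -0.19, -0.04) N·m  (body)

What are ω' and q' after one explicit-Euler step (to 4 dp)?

ω' = (1.7078, -1.3506, -0.2396)
q' = (0.6853, 0.7277, -0.0141, -0.0226)

precession coupling ω×(Iω) = (-0.0078, 0.0630, -0.3120)
(τ − ω×Iω)/I = (5.1950, -1.2650, 1.5111)
ω + α·dt = (1.7078, -1.3506, -0.2396)
Hamilton product q⊗(0,ω) = (-1.0606605, 1.0606605, -0.7071070, -1.1313712)
q + ½dt·q⊗(0,ω), renormalized = (0.6853, 0.7277, -0.0141, -0.0226)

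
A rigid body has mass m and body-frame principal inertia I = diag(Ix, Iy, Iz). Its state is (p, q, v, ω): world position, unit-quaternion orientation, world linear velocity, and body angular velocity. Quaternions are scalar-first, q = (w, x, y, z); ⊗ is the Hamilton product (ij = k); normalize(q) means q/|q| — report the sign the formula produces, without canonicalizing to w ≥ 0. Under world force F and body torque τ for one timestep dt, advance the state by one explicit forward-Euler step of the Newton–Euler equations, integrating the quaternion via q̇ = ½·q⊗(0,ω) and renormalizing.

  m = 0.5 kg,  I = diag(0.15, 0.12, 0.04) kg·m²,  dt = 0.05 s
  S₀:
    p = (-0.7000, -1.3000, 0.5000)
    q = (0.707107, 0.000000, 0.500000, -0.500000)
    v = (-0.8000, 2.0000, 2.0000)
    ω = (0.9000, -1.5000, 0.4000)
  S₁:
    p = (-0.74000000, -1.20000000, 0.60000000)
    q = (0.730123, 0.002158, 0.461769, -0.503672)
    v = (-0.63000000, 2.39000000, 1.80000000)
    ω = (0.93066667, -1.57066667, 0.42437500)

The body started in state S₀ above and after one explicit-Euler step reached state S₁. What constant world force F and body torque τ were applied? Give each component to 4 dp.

rate change Δω = (0.03066667, -0.07066667, 0.02437500)
applied torque τ = (0.1400, -0.1300, 0.0600)
v₁ − v₀ = (0.17000000, 0.39000000, -0.20000000)
F = m·Δv/dt = (1.7000, 3.9000, -2.0000)

F = (1.7000, 3.9000, -2.0000)
τ = (0.1400, -0.1300, 0.0600)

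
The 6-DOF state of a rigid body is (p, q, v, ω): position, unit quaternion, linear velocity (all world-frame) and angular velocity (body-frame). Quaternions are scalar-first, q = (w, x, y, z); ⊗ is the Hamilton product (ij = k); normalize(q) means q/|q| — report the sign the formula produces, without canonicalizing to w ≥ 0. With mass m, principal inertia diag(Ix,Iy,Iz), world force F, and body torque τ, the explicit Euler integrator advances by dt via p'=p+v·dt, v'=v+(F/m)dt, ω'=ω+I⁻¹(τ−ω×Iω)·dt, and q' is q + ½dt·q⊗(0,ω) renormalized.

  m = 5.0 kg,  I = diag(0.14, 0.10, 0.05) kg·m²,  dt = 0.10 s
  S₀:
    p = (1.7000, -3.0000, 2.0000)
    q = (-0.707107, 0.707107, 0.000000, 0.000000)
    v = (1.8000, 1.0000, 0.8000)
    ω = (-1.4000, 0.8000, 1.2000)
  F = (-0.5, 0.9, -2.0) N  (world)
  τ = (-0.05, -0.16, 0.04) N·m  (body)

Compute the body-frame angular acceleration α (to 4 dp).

α = (-0.0143, -0.0880, -0.0960)

gyro term ω×Iω = (-0.0480, -0.1512, 0.0448)
angular accel α = (-0.0143, -0.0880, -0.0960)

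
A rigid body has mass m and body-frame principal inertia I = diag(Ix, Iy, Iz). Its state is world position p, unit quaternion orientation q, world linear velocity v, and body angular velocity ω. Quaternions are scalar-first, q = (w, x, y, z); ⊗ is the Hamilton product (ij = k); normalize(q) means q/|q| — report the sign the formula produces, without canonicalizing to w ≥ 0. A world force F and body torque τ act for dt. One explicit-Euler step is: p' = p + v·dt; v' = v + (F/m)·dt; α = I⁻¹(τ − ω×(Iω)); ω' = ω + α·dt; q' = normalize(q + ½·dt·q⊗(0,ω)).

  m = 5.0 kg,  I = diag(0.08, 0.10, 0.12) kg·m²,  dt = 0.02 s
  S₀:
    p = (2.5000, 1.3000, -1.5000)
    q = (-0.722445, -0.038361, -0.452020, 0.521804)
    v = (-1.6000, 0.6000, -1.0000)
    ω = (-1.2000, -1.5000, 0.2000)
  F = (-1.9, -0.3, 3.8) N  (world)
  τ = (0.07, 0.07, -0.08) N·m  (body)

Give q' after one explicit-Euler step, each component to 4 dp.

q' = (-0.7306, -0.0228, -0.4473, 0.5154)

Hamilton product q⊗(0,ω) = (-0.8284240, 1.5592360, 0.4651749, -0.6293715)
q + ½dt·q⊗(0,ω), renormalized = (-0.7306, -0.0228, -0.4473, 0.5154)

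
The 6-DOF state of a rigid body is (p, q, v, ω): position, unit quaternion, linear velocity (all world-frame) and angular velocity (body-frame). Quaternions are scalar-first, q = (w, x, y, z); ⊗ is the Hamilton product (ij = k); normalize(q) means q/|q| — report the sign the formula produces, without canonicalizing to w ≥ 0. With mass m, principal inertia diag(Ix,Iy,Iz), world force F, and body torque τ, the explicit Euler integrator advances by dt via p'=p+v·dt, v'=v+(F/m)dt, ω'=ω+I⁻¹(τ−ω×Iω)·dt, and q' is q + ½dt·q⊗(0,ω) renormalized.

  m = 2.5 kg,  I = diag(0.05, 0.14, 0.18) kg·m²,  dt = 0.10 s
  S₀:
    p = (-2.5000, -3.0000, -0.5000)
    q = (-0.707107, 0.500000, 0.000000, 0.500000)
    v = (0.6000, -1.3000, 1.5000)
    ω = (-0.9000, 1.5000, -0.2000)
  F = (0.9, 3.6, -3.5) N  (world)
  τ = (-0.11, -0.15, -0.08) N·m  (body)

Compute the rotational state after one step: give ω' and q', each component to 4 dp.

ω' = (-1.0960, 1.4096, -0.1769)
q' = (-0.6770, 0.4924, -0.0703, 0.5425)

precession coupling ω×(Iω) = (-0.0120, -0.0234, -0.1215)
α = I⁻¹(τ − ω×Iω) = (-1.9600, -0.9043, 0.2306)
ω' = ω + α·dt = (-1.0960, 1.4096, -0.1769)
q⊗(0,ω) = (0.5500000, -0.1136037, -1.4106605, 0.8914214)
updated quaternion q' = (-0.6770, 0.4924, -0.0703, 0.5425)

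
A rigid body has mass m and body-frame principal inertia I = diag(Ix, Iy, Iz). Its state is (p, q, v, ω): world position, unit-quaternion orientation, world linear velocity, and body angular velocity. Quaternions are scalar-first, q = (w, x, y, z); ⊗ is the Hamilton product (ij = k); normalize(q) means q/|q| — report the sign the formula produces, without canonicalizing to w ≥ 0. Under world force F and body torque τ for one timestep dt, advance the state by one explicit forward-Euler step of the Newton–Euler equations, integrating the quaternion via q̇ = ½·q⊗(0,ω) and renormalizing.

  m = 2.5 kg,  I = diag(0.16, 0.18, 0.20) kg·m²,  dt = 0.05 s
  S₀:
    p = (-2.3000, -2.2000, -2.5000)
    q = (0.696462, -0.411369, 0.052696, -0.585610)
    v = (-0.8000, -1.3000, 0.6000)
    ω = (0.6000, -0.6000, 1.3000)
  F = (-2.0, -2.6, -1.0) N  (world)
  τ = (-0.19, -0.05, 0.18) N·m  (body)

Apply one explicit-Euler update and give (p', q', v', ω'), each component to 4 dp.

new position p' = (-2.3400, -2.2650, -2.4700)
new velocity v' = (-0.8400, -1.3520, 0.5800)
ω×(Iω) gyroscopic = (-0.0156, -0.0312, -0.0072)
(τ − ω×Iω)/I = (-1.0900, -0.1044, 0.9360)
new body rate ω' = (0.5455, -0.6052, 1.3468)
q⊗(0,ω) = (1.0397320, 0.1350160, -0.2344635, 1.1206044)
q' = normalize(q + ½dt·q⊗(0,ω)) = (0.7219, -0.4077, 0.0468, -0.5572)

p' = (-2.3400, -2.2650, -2.4700)
q' = (0.7219, -0.4077, 0.0468, -0.5572)
v' = (-0.8400, -1.3520, 0.5800)
ω' = (0.5455, -0.6052, 1.3468)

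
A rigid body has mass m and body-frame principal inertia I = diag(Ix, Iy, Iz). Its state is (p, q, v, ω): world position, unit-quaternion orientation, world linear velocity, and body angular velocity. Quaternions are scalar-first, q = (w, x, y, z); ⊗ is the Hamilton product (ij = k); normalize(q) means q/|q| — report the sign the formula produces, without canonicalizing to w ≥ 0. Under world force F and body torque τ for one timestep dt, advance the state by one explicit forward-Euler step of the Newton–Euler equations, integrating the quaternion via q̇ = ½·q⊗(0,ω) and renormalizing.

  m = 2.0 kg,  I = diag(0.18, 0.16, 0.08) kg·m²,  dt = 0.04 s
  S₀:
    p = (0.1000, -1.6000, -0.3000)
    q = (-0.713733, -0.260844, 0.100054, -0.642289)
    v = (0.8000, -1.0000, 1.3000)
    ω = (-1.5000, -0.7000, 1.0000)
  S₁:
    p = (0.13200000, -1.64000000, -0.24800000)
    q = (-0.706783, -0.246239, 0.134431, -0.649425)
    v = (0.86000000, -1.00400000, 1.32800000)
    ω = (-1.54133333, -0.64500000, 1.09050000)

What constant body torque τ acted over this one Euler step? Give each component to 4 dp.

τ = (-0.1300, 0.0700, 0.1600)

ω₁ − ω₀ = (-0.04133333, 0.05500000, 0.09050000)
gyro term ω₀×Iω₀ = (0.0560, -0.1500, -0.0210)
applied torque τ = (-0.1300, 0.0700, 0.1600)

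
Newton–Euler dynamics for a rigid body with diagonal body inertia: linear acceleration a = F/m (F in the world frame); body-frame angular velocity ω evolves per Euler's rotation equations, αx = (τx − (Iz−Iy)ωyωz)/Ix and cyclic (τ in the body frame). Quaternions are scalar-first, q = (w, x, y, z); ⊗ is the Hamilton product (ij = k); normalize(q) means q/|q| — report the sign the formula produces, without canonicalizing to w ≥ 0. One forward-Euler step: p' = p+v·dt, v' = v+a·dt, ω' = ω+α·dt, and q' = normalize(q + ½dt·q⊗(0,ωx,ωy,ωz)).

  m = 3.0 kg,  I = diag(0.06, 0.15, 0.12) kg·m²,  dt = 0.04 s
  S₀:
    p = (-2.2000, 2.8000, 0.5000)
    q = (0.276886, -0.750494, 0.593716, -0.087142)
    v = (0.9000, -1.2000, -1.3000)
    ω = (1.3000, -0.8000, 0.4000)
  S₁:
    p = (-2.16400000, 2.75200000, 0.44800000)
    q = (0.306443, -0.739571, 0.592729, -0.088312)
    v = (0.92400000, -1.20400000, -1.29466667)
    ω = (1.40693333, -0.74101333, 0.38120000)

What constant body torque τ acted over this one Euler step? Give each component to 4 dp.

τ = (0.1700, 0.1900, -0.1500)

ω₁ − ω₀ = (0.10693333, 0.05898667, -0.01880000)
gyro term ω₀×Iω₀ = (0.0096, -0.0312, -0.0936)
I·α + gyro = (0.1700, 0.1900, -0.1500)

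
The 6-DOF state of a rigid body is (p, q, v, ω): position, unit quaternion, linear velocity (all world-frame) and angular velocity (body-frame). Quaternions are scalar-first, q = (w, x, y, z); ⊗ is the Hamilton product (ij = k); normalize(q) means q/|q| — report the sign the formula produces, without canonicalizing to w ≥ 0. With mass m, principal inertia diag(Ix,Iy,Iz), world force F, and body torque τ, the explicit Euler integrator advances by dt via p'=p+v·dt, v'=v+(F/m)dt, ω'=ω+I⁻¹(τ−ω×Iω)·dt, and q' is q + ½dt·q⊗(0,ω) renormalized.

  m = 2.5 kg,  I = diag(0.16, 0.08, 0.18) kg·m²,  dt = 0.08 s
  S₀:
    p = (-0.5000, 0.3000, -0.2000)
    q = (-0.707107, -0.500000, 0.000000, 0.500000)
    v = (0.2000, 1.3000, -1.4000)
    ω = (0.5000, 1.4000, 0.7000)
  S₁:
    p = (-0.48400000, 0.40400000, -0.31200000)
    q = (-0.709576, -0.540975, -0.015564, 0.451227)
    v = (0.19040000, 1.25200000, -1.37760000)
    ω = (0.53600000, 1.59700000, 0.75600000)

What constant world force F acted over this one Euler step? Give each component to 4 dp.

Δv = v₁−v₀ = (-0.00960000, -0.04800000, 0.02240000)
applied force F = (-0.3000, -1.5000, 0.7000)

F = (-0.3000, -1.5000, 0.7000)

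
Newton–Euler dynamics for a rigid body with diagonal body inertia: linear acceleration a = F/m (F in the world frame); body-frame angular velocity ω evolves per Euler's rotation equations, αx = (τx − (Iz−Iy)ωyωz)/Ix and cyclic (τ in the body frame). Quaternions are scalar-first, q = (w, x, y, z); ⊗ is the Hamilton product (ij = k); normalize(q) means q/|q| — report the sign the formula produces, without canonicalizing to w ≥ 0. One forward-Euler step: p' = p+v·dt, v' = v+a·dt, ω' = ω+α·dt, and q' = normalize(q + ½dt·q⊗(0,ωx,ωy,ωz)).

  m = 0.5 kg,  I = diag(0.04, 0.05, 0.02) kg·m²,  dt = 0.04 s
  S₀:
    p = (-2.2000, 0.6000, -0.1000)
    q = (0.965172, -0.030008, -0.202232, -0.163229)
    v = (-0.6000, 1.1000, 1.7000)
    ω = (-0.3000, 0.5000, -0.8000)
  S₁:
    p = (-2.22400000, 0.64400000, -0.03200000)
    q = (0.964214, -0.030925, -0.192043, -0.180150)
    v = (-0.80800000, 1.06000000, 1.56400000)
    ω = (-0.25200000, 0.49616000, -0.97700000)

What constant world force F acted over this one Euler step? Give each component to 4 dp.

F = (-2.6000, -0.5000, -1.7000)

Δv = v₁−v₀ = (-0.20800000, -0.04000000, -0.13600000)
applied force F = (-2.6000, -0.5000, -1.7000)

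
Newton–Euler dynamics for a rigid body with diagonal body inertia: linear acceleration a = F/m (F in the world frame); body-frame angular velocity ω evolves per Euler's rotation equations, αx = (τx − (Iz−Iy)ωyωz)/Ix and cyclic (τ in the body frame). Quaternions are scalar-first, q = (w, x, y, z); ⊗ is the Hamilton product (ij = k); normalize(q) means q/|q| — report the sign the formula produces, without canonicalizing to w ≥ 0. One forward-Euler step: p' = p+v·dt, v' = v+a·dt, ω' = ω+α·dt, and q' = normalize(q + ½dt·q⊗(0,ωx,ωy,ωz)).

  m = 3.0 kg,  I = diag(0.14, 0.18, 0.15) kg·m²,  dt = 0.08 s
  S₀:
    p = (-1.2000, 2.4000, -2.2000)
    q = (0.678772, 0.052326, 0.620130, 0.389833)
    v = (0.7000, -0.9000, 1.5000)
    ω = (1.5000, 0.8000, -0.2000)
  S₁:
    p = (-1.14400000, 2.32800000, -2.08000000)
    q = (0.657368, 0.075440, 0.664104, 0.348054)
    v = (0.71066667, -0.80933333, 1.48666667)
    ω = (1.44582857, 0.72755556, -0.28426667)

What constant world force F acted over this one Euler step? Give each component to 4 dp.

F = (0.4000, 3.4000, -0.5000)

velocity change Δv = (0.01066667, 0.09066667, -0.01333333)
F = m·Δv/dt = (0.4000, 3.4000, -0.5000)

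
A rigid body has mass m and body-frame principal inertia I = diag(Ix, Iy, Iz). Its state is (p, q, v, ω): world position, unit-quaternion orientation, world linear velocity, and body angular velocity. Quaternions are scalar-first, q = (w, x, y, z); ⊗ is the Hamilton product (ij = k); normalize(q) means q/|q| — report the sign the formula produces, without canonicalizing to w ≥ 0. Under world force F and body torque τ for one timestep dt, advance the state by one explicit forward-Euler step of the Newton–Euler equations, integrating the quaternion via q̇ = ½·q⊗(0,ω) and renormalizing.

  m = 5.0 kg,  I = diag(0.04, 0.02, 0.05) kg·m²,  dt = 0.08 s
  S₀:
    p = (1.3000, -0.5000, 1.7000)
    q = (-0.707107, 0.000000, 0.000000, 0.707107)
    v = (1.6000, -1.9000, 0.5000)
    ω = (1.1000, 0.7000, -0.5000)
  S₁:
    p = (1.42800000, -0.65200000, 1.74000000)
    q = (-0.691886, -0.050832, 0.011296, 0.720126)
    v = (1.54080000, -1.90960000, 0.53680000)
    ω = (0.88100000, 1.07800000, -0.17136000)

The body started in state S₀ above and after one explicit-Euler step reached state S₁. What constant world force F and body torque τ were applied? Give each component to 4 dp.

F = (-3.7000, -0.6000, 2.3000)
τ = (-0.1200, 0.1000, 0.1900)

v₁ − v₀ = (-0.05920000, -0.00960000, 0.03680000)
F = m·Δv/dt = (-3.7000, -0.6000, 2.3000)
rate change Δω = (-0.21900000, 0.37800000, 0.32864000)
τ = I·(Δω/dt) + ω₀×(Iω₀) = (-0.1200, 0.1000, 0.1900)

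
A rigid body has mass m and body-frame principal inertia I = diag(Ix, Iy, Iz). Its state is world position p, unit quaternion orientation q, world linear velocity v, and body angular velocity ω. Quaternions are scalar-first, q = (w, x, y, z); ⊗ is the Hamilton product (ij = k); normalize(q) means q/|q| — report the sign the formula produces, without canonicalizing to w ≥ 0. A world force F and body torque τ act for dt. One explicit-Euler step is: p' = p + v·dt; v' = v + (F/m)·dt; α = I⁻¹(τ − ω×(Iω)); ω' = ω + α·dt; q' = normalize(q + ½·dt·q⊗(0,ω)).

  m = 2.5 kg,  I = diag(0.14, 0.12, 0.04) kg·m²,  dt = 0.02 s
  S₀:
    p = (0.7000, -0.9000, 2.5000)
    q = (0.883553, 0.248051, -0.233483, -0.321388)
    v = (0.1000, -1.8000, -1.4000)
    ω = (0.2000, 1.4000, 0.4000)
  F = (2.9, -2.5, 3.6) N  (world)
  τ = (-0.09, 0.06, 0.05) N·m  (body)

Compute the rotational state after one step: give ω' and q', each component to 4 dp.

(τ − ω×Iω)/I = (-0.3229, 0.4333, 1.3900)
ω' = ω + α·dt = (0.1935, 1.4087, 0.4278)
q⊗(0,ω) = (0.4058212, 0.5332606, 1.0734762, 0.7473892)
updated quaternion q' = (0.8875, 0.2534, -0.2227, -0.3139)

ω' = (0.1935, 1.4087, 0.4278)
q' = (0.8875, 0.2534, -0.2227, -0.3139)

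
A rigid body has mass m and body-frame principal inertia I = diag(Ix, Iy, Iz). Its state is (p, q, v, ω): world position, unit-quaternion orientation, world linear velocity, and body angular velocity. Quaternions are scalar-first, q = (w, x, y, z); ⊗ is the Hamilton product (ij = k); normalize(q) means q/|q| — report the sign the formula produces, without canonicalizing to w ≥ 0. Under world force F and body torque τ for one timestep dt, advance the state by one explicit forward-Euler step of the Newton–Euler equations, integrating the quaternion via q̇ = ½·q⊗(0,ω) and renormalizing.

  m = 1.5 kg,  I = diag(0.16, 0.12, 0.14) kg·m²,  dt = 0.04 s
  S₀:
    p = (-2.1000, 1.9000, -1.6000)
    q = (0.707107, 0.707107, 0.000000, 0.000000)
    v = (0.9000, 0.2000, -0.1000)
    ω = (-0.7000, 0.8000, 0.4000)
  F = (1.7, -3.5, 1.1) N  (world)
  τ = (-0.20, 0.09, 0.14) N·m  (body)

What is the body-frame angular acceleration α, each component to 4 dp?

α = (-1.2900, 0.7967, 0.8400)

gyro term ω×Iω = (0.0064, -0.0056, 0.0224)
α = I⁻¹(τ − ω×Iω) = (-1.2900, 0.7967, 0.8400)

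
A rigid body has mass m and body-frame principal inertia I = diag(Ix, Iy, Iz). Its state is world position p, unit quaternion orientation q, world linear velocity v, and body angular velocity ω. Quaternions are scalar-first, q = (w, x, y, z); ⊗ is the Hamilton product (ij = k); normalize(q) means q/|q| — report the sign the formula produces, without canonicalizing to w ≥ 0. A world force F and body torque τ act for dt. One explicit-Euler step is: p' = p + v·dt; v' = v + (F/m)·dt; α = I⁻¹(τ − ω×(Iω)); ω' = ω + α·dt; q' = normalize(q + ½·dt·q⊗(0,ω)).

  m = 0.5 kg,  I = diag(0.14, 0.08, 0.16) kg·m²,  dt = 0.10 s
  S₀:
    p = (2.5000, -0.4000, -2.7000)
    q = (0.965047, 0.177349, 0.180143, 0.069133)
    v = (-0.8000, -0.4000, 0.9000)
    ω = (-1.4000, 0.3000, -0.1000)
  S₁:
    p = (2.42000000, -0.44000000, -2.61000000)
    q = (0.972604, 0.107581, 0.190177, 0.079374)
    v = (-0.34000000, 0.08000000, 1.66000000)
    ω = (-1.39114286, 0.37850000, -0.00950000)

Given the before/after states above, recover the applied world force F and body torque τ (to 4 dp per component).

F = (2.3000, 2.4000, 3.8000)
τ = (0.0100, 0.0600, 0.1700)

Δω = ω₁−ω₀ = (0.00885714, 0.07850000, 0.09050000)
precession coupling = (-0.0024, -0.0028, 0.0252)
τ = I·(Δω/dt) + ω₀×(Iω₀) = (0.0100, 0.0600, 0.1700)
Δv = v₁−v₀ = (0.46000000, 0.48000000, 0.76000000)
F = m·Δv/dt = (2.3000, 2.4000, 3.8000)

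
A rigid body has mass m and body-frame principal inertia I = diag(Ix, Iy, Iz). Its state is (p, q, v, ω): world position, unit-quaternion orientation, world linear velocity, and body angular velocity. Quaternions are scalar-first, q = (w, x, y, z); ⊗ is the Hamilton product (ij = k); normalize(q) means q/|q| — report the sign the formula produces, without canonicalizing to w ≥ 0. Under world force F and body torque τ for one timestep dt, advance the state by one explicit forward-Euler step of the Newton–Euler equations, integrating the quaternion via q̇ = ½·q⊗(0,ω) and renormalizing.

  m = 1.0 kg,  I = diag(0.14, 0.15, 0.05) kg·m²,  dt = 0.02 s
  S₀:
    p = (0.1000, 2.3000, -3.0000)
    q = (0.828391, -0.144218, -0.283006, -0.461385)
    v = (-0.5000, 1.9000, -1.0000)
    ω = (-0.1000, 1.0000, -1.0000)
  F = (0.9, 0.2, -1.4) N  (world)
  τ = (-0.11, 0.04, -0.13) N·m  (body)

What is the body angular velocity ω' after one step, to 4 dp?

gyro term ω×Iω = (0.1000, 0.0090, -0.0010)
angular accel α = (-1.5000, 0.2067, -2.5800)
new body rate ω' = (-0.1300, 1.0041, -1.0516)

ω' = (-0.1300, 1.0041, -1.0516)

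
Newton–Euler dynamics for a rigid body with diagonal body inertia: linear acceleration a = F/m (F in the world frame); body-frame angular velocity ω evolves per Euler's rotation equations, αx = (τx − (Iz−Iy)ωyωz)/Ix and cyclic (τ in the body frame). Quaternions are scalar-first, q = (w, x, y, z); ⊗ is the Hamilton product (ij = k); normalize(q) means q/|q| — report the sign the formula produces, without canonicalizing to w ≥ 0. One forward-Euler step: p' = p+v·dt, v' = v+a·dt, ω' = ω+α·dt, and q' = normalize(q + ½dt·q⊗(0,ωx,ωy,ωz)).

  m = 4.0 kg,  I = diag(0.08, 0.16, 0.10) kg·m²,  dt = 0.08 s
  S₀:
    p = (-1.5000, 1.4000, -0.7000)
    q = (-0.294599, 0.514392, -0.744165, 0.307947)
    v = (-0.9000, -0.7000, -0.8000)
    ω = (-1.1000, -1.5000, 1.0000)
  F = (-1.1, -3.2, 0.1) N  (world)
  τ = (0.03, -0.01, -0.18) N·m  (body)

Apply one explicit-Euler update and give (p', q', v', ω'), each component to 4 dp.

p' = (-1.5720, 1.3440, -0.7640)
q' = (-0.3278, 0.5142, -0.7579, 0.2317)
v' = (-0.9220, -0.7640, -0.7980)
ω' = (-1.1600, -1.5160, 0.7504)

gyro term ω×Iω = (0.0900, 0.0220, 0.1320)
(τ − ω×Iω)/I = (-0.7500, -0.2000, -3.1200)
ω + α·dt = (-1.1600, -1.5160, 0.7504)
Hamilton product q⊗(0,ω) = (-0.8583633, 0.0418144, -0.4112352, -1.8847685)
q + ½dt·q⊗(0,ω), renormalized = (-0.3278, 0.5142, -0.7579, 0.2317)
a = (-0.2750, -0.8000, 0.0250)
new position p' = (-1.5720, 1.3440, -0.7640)
new velocity v' = (-0.9220, -0.7640, -0.7980)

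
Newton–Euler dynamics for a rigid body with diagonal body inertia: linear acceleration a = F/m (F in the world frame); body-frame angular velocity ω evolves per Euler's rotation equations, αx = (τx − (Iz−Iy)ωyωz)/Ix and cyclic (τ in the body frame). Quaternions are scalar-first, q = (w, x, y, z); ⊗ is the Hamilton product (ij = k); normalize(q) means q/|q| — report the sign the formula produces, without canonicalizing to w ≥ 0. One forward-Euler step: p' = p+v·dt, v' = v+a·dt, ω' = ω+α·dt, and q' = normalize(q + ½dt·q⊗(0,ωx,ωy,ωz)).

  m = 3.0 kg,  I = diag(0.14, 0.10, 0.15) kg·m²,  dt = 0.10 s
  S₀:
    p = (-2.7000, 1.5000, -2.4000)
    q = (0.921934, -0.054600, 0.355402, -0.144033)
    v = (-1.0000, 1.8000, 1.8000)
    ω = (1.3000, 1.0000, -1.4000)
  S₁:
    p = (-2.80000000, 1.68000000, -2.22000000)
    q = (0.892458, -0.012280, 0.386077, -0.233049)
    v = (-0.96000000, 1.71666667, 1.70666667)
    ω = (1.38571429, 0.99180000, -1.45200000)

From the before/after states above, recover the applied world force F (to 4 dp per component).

v₁ − v₀ = (0.04000000, -0.08333333, -0.09333333)
F = m·Δv/dt = (1.2000, -2.5000, -2.8000)

F = (1.2000, -2.5000, -2.8000)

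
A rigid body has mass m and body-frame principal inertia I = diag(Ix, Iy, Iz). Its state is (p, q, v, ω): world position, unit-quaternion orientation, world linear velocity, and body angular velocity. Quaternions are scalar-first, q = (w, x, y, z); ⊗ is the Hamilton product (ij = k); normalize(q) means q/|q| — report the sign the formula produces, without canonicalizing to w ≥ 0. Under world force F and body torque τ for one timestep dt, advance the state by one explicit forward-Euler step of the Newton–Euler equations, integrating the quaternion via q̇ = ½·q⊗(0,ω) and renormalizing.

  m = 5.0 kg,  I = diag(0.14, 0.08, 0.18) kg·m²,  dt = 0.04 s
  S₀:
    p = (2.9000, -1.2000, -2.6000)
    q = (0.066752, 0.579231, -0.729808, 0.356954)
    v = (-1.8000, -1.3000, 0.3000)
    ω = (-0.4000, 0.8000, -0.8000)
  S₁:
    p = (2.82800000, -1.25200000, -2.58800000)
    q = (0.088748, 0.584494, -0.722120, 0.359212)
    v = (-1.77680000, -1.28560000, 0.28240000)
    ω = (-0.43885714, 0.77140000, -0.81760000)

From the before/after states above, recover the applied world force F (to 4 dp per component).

velocity change Δv = (0.02320000, 0.01440000, -0.01760000)
F = m·Δv/dt = (2.9000, 1.8000, -2.2000)

F = (2.9000, 1.8000, -2.2000)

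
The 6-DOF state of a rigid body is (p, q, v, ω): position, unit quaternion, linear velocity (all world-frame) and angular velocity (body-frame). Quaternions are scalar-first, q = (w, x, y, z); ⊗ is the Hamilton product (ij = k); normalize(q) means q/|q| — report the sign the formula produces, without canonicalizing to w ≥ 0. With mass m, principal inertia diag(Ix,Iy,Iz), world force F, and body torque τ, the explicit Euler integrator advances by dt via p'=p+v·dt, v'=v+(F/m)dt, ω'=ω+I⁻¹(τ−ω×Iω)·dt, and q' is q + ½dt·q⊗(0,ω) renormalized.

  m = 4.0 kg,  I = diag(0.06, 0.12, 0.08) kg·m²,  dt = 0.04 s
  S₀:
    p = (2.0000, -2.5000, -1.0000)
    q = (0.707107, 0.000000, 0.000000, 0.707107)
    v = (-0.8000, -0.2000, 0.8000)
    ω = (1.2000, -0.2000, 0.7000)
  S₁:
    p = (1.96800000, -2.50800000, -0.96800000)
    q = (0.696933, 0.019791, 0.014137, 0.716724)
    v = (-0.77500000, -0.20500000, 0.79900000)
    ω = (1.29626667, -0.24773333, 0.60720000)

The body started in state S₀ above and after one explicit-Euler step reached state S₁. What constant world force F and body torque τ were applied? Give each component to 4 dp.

v₁ − v₀ = (0.02500000, -0.00500000, -0.00100000)
m·(v₁−v₀)/dt = (2.5000, -0.5000, -0.1000)
ω₁ − ω₀ = (0.09626667, -0.04773333, -0.09280000)
precession coupling = (0.0056, -0.0168, -0.0144)
I·α + gyro = (0.1500, -0.1600, -0.2000)

F = (2.5000, -0.5000, -0.1000)
τ = (0.1500, -0.1600, -0.2000)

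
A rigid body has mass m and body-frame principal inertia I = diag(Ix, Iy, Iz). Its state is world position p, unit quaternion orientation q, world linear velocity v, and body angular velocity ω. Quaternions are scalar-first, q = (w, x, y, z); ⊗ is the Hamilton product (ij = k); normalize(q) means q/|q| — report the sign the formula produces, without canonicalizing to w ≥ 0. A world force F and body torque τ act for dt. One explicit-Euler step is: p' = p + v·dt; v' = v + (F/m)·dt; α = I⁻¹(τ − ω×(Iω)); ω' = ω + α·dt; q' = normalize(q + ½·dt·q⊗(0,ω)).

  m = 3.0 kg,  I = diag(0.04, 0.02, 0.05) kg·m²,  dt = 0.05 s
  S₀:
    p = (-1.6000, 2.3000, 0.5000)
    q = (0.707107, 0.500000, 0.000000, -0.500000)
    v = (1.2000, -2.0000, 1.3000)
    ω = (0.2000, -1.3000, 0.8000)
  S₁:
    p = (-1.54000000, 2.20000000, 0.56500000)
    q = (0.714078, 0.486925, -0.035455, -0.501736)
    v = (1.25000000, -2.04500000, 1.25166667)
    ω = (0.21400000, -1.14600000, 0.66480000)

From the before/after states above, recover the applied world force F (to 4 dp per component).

F = (3.0000, -2.7000, -2.9000)

Δv = v₁−v₀ = (0.05000000, -0.04500000, -0.04833333)
F = m·Δv/dt = (3.0000, -2.7000, -2.9000)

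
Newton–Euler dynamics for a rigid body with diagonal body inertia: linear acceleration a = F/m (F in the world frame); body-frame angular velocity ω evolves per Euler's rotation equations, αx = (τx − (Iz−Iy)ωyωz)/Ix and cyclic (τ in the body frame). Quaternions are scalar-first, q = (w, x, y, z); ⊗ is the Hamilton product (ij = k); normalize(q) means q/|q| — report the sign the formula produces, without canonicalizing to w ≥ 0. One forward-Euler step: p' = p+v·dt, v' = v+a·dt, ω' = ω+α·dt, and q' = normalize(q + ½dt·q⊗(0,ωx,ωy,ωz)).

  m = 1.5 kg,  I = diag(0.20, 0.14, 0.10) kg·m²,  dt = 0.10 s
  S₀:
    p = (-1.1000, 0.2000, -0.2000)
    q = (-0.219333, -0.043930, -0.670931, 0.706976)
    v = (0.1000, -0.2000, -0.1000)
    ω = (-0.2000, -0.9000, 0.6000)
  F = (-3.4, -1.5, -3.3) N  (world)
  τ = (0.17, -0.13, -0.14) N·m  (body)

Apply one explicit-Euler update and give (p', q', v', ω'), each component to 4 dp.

p' = (-1.0900, 0.1800, -0.2100)
q' = (-0.2708, -0.0300, -0.6658, 0.6946)
v' = (-0.1267, -0.3000, -0.3200)
ω' = (-0.1258, -0.9843, 0.4708)

ω×(Iω) gyroscopic = (0.0216, -0.0120, -0.0108)
(τ − ω×Iω)/I = (0.7420, -0.8429, -1.2920)
ω + α·dt = (-0.1258, -0.9843, 0.4708)
Hamilton product q⊗(0,ω) = (-1.0368095, 0.2775864, 0.0823625, -0.2262490)
updated quaternion q' = (-0.2708, -0.0300, -0.6658, 0.6946)
a = (-2.2667, -1.0000, -2.2000)
p + v·dt = (-1.0900, 0.1800, -0.2100)
v + (F/m)dt = (-0.1267, -0.3000, -0.3200)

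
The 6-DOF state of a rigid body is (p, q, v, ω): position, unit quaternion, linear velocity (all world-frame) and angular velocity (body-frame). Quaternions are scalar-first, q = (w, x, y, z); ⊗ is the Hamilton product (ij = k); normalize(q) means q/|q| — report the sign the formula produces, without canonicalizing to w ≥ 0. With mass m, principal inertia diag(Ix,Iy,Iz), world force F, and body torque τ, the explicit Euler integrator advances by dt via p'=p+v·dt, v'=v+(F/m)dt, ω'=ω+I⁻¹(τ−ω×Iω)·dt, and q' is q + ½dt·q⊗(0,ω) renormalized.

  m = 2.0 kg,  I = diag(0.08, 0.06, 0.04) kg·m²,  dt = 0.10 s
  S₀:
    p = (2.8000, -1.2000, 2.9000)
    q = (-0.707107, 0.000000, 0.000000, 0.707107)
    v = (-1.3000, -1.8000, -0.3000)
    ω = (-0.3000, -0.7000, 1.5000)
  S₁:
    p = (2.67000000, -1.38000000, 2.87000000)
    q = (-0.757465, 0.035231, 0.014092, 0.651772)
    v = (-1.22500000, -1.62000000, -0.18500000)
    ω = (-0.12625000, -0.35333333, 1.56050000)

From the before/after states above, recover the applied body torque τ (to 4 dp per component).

rate change Δω = (0.17375000, 0.34666667, 0.06050000)
precession coupling = (0.0210, -0.0180, -0.0042)
I·α + gyro = (0.1600, 0.1900, 0.0200)

τ = (0.1600, 0.1900, 0.0200)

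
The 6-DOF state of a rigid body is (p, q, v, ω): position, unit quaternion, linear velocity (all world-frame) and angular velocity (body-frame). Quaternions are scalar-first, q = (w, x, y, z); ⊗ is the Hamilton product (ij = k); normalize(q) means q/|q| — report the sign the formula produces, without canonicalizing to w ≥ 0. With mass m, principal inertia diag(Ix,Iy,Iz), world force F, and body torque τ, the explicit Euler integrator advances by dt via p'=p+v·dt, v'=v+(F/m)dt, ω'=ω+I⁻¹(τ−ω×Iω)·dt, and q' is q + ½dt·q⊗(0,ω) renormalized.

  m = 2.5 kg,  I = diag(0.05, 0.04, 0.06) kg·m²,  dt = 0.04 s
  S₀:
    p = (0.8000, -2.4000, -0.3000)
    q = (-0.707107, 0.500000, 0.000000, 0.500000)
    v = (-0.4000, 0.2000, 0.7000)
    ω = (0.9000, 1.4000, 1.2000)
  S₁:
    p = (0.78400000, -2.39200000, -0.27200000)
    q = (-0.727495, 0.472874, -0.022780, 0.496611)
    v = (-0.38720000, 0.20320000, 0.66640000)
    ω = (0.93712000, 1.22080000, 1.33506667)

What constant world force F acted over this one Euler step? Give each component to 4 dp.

Δv = v₁−v₀ = (0.01280000, 0.00320000, -0.03360000)
m·(v₁−v₀)/dt = (0.8000, 0.2000, -2.1000)

F = (0.8000, 0.2000, -2.1000)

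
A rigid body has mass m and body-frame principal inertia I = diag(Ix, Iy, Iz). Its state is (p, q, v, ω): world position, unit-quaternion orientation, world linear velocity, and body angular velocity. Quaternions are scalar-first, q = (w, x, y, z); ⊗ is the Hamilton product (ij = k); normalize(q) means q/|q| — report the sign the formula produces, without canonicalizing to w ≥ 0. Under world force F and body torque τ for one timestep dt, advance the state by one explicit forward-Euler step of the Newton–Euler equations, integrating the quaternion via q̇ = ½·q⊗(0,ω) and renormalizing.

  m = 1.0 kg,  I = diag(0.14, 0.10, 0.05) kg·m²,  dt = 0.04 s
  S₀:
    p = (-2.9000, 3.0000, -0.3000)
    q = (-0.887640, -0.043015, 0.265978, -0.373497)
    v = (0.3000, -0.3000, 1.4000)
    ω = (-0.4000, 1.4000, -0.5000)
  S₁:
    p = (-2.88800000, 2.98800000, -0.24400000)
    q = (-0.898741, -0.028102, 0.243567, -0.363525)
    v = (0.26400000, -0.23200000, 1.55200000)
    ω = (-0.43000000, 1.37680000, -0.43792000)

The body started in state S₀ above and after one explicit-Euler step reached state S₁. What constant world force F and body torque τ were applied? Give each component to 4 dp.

F = (-0.9000, 1.7000, 3.8000)
τ = (-0.0700, -0.0400, 0.1000)

Δω = ω₁−ω₀ = (-0.03000000, -0.02320000, 0.06208000)
I·α + gyro = (-0.0700, -0.0400, 0.1000)
Δv = v₁−v₀ = (-0.03600000, 0.06800000, 0.15200000)
F = m·Δv/dt = (-0.9000, 1.7000, 3.8000)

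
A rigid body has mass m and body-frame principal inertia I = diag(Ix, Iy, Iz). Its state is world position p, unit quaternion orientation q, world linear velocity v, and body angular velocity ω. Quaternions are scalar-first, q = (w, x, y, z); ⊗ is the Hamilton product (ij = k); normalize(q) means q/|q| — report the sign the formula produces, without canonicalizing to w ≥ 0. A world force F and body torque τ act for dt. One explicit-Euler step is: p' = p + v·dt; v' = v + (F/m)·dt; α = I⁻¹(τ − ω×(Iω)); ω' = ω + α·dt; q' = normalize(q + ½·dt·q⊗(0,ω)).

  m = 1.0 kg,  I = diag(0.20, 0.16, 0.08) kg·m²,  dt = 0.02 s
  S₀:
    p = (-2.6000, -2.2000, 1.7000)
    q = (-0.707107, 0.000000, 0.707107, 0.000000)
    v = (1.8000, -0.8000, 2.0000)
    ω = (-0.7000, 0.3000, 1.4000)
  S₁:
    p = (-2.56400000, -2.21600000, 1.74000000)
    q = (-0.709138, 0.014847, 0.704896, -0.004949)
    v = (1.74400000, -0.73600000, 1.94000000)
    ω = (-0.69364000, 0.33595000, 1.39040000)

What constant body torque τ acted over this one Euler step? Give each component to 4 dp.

rate change Δω = (0.00636000, 0.03595000, -0.00960000)
precession coupling = (-0.0336, -0.1176, 0.0084)
τ = I·(Δω/dt) + ω₀×(Iω₀) = (0.0300, 0.1700, -0.0300)

τ = (0.0300, 0.1700, -0.0300)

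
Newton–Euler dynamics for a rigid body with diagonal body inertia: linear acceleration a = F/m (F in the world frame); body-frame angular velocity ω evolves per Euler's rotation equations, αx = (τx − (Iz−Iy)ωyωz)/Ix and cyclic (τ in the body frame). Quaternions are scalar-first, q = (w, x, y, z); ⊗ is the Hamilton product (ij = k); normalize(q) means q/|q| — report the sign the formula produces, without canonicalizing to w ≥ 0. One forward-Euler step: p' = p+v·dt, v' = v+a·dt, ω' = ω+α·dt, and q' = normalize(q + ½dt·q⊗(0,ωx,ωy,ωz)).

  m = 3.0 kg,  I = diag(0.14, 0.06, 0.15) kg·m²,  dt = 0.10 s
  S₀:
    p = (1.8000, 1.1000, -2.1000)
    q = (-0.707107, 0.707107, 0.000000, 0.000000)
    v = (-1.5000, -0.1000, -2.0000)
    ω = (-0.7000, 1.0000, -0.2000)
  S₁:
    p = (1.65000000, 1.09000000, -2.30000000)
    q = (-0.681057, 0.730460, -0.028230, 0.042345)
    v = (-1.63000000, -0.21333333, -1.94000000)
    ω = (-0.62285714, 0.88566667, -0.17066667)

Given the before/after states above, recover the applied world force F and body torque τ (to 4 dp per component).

rate change Δω = (0.07714286, -0.11433333, 0.02933333)
τ = I·(Δω/dt) + ω₀×(Iω₀) = (0.0900, -0.0700, 0.1000)
v₁ − v₀ = (-0.13000000, -0.11333333, 0.06000000)
F = m·Δv/dt = (-3.9000, -3.4000, 1.8000)

F = (-3.9000, -3.4000, 1.8000)
τ = (0.0900, -0.0700, 0.1000)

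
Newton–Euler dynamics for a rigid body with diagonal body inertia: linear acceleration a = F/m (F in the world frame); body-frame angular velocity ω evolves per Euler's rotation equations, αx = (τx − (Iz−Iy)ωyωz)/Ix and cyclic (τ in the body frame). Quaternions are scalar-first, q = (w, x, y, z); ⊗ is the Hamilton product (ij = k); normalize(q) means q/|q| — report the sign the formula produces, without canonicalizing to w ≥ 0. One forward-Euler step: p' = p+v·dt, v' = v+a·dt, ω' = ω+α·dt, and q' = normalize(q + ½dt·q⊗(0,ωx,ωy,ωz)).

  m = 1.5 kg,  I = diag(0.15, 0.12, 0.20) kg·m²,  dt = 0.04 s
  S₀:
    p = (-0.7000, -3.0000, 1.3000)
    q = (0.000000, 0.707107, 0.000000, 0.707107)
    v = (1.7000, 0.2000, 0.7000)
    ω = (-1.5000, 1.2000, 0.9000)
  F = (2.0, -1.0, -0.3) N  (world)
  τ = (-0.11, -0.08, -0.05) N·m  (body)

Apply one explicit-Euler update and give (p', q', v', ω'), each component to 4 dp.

ω×(Iω) gyroscopic = (0.0864, 0.0675, 0.0540)
angular accel α = (-1.3093, -1.2292, -0.5200)
ω + α·dt = (-1.5524, 1.1508, 0.8792)
Hamilton product q⊗(0,ω) = (0.4242642, -0.8485284, -1.6970568, 0.8485284)
q + ½dt·q⊗(0,ω), renormalized = (0.0085, 0.6895, -0.0339, 0.7234)
linear accel F/m = (1.3333, -0.6667, -0.2000)
p + v·dt = (-0.6320, -2.9920, 1.3280)
v' = v + a·dt = (1.7533, 0.1733, 0.6920)

p' = (-0.6320, -2.9920, 1.3280)
q' = (0.0085, 0.6895, -0.0339, 0.7234)
v' = (1.7533, 0.1733, 0.6920)
ω' = (-1.5524, 1.1508, 0.8792)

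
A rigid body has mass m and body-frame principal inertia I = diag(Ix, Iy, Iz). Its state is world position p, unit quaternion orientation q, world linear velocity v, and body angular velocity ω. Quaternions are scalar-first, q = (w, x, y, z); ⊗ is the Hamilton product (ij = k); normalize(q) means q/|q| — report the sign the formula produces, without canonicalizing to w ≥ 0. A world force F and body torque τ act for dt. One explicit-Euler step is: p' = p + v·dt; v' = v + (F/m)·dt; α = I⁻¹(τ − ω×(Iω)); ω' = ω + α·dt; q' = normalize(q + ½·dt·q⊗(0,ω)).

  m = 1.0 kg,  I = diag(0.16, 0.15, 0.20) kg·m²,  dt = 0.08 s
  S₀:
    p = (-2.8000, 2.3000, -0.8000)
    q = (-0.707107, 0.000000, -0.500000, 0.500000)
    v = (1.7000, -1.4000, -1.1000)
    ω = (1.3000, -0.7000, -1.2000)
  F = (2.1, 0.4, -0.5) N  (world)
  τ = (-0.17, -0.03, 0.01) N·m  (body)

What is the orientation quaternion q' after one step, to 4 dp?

2q̇ = q⊗(0,ω) = (0.2500000, 0.0307609, 1.1449749, 1.4985284)
q' = normalize(q + ½dt·q⊗(0,ω)) = (-0.6951, 0.0012, -0.4529, 0.5583)

q' = (-0.6951, 0.0012, -0.4529, 0.5583)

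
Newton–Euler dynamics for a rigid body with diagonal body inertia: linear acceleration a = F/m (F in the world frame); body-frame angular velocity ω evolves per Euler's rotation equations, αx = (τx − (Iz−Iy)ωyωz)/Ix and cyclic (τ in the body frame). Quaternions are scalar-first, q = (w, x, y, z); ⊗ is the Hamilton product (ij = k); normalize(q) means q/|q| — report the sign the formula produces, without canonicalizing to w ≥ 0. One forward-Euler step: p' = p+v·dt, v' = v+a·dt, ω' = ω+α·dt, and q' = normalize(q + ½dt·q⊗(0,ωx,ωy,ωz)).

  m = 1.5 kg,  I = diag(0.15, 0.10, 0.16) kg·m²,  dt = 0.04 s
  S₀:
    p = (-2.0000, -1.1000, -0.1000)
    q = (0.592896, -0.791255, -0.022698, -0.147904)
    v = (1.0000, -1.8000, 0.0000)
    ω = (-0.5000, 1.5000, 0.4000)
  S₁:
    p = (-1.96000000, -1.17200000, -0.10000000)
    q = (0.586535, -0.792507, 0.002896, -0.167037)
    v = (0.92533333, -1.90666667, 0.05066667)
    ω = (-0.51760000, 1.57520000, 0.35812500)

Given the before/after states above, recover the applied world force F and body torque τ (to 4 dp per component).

Δω = ω₁−ω₀ = (-0.01760000, 0.07520000, -0.04187500)
gyro term ω₀×Iω₀ = (0.0360, 0.0020, 0.0375)
I·α + gyro = (-0.0300, 0.1900, -0.1300)
v₁ − v₀ = (-0.07466667, -0.10666667, 0.05066667)
F = m·Δv/dt = (-2.8000, -4.0000, 1.9000)

F = (-2.8000, -4.0000, 1.9000)
τ = (-0.0300, 0.1900, -0.1300)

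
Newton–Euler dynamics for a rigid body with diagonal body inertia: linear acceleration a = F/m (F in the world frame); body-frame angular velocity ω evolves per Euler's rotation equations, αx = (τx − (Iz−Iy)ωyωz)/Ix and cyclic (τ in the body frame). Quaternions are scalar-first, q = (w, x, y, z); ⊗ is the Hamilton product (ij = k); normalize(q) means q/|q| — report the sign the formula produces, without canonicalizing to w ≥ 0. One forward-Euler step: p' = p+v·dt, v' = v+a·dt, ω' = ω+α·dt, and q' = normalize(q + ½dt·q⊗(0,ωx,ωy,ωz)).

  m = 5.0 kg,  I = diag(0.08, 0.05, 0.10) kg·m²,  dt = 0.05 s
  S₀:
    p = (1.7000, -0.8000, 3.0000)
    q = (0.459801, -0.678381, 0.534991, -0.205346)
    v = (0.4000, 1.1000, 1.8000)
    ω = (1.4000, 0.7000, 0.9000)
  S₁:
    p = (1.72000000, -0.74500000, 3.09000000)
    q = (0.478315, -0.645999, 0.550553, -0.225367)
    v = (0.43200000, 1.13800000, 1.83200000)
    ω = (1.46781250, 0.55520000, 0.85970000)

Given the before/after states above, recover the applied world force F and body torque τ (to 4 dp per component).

F = (3.2000, 3.8000, 3.2000)
τ = (0.1400, -0.1700, -0.1100)

Δv = v₁−v₀ = (0.03200000, 0.03800000, 0.03200000)
applied force F = (3.2000, 3.8000, 3.2000)
rate change Δω = (0.06781250, -0.14480000, -0.04030000)
ω₀×(Iω₀) = (0.0315, -0.0252, -0.0294)
I·α + gyro = (0.1400, -0.1700, -0.1100)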